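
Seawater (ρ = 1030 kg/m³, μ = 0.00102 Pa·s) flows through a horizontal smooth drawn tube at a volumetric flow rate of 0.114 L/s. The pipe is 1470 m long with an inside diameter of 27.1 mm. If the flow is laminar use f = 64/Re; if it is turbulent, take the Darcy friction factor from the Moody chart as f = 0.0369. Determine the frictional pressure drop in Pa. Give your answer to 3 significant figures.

Q = 0.114 L/s = 0.114/1000 = 0.000114 m³/s.
Cross-sectional area A = πD²/4 = π(0.0271)²/4 = 0.0005768 m²; mean velocity V = Q/A = 0.000114/0.0005768 = 0.1976 m/s.
Reynolds number Re = ρVD/μ = 1030 · 0.1976 · 0.0271 / 0.00102 = 5409.
Re > 4000 → turbulent; use the Moody-chart value f = 0.0369.
Darcy-Weisbach: ΔP = f(L/D)(ρV²/2) = 0.0369·(1470/0.0271)·(1030·0.1976²/2) = 0.0369·5.424e+04·20.12 = 4.027e+04 Pa.

ΔP ≈ 40300 Pa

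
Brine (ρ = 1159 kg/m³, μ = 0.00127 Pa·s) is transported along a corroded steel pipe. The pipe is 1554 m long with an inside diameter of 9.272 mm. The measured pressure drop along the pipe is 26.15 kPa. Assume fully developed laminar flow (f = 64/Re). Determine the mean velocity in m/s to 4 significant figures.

V ≈ 0.03560 m/s

For laminar flow, f = 64/Re with Re = ρVD/μ, so Darcy-Weisbach reduces to ΔP = 32μLV/D². Solving for V: V = ΔP·D²/(32μL) = 2.615e+04·(0.009272)²/(32·0.00127·1554) = 0.0356 m/s.
Check: Re = ρVD/μ = 1159·0.0356·0.009272/0.00127 = 301.2 < 2300, so the laminar assumption holds.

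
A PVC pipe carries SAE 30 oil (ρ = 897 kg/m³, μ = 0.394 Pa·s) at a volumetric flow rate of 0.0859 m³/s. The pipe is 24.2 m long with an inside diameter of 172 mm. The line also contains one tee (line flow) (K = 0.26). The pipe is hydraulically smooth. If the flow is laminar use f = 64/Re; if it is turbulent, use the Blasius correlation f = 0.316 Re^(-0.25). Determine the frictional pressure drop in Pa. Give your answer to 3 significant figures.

ΔP ≈ 39700 Pa

Cross-sectional area A = πD²/4 = π(0.172)²/4 = 0.02324 m²; mean velocity V = Q/A = 0.0859/0.02324 = 3.697 m/s.
Reynolds number Re = ρVD/μ = 897 · 3.697 · 0.172 / 0.394 = 1448.
Re < 2300 → laminar flow, so f = 64/Re = 64/1448 = 0.04421 (the turbulent correlation is not needed).
Total minor-loss coefficient ΣK = 1·0.26 = 0.26.
ΔP = [f·L/D + ΣK]·(ρV²/2) = [0.04421·24.2/0.172 + 0.26]·(897·3.697²/2) = [6.22 + 0.26]·6130 = 3.972e+04 Pa.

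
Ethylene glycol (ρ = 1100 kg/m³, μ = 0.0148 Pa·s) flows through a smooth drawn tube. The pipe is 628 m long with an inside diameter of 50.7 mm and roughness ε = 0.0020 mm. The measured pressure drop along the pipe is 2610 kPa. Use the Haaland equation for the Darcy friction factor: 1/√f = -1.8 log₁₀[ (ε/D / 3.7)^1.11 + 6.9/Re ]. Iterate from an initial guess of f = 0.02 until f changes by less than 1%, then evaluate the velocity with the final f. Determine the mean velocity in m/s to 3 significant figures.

V ≈ 3.68 m/s

Rearranging Darcy-Weisbach: V = √(2·ΔP·D/(f·L·ρ)). With ε/D = 2e-06/0.0507 = 3.94e-05, iterate starting from f = 0.02:
  f = 0.02 → V = √(2·2.61e+06·0.0507/(0.02·628·1100)) = 4.377 m/s; Re = ρVD/μ = 1.649e+04; f → 0.02709
  f = 0.02709 → V = 3.761 m/s; Re = 1.417e+04; f → 0.02817
  f = 0.02817 → V = 3.688 m/s; Re = 1.39e+04; f → 0.02832
Converged (Δf/f < 1%). With the final f = 0.02832: V = √(2·2.61e+06·0.0507/(0.02832·628·1100)) = 3.678 m/s.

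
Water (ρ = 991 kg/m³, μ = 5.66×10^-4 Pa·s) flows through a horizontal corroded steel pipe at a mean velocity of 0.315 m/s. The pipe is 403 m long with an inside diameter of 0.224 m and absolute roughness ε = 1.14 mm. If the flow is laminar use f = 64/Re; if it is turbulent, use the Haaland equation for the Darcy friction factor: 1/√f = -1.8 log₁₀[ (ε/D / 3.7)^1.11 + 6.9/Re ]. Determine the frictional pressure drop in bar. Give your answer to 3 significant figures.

ΔP ≈ 0.0277 bar

Reynolds number Re = ρVD/μ = 991 · 0.315 · 0.224 / 0.000566 = 1.235e+05.
Re > 4000 → turbulent. Relative roughness ε/D = 0.00114/0.224 = 0.00509. Haaland: 1/√f = -1.8 log₁₀[(0.00509/3.7)^1.11 + 6.9/1.235e+05] = -1.8 log₁₀[0.000666 + 5.59e-05] = 5.654, so f = 0.03128.
Darcy-Weisbach: ΔP = f(L/D)(ρV²/2) = 0.03128·(403/0.224)·(991·0.315²/2) = 0.03128·1799·49.17 = 2767 Pa.
ΔP = 2767 Pa = 0.0277 bar.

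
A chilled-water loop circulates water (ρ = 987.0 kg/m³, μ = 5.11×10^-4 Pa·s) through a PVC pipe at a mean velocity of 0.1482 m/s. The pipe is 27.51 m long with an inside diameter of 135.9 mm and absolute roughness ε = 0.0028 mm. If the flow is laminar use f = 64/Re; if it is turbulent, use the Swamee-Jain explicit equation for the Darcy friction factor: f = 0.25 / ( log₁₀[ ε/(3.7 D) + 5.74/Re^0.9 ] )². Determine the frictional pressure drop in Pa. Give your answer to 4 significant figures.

Reynolds number Re = ρVD/μ = 987 · 0.1482 · 0.1359 / 0.000511 = 3.89e+04.
Re > 4000 → turbulent. Relative roughness ε/D = 2.8e-06/0.1359 = 2.06e-05. Swamee-Jain: f = 0.25/(log₁₀[2.06e-05/3.7 + 5.74/3.89e+04^0.9])² = 0.25/(log₁₀[5.57e-06 + 0.000425])² = 0.25/(-3.366)² = 0.02206.
Darcy-Weisbach: ΔP = f(L/D)(ρV²/2) = 0.02206·(27.51/0.1359)·(987·0.1482²/2) = 0.02206·202.4·10.84 = 48.4 Pa.

ΔP ≈ 48.40 Pa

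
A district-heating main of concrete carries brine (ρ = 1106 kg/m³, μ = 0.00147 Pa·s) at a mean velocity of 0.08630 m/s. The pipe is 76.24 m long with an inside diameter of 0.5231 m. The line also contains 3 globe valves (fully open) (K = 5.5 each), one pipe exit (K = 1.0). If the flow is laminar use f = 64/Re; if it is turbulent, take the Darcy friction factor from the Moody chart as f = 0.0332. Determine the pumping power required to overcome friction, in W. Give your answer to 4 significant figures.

Reynolds number Re = ρVD/μ = 1106 · 0.0863 · 0.5231 / 0.00147 = 3.397e+04.
Re > 4000 → turbulent; use the Moody-chart value f = 0.0332.
Total minor-loss coefficient ΣK = 3·5.5 + 1·1 = 17.5.
ΔP = [f·L/D + ΣK]·(ρV²/2) = [0.0332·76.24/0.5231 + 17.5]·(1106·0.0863²/2) = [4.839 + 17.5]·4.119 = 92 Pa.
Q = V·A = 0.0863·0.2149 = 0.01855 m³/s.
Pumping power P = QΔP = 0.01855·92 = 1.7064 W = 1.706 W.

P ≈ 1.706 W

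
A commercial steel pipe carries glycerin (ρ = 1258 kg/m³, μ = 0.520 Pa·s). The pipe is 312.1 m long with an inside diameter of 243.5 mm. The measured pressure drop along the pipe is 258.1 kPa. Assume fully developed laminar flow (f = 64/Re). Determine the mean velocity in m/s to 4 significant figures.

V ≈ 2.947 m/s

For laminar flow, f = 64/Re with Re = ρVD/μ, so Darcy-Weisbach reduces to ΔP = 32μLV/D². Solving for V: V = ΔP·D²/(32μL) = 2.581e+05·(0.2435)²/(32·0.52·312.1) = 2.947 m/s.
Check: Re = ρVD/μ = 1258·2.947·0.2435/0.52 = 1736 < 2300, so the laminar assumption holds.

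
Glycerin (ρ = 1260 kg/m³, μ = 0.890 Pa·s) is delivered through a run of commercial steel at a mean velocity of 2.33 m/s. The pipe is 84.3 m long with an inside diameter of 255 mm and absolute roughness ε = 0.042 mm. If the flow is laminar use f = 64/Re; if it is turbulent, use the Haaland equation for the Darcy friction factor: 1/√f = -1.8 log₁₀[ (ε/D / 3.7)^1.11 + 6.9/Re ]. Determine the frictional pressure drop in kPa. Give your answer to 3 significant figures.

Reynolds number Re = ρVD/μ = 1260 · 2.33 · 0.255 / 0.89 = 841.2.
Re < 2300 → laminar flow, so f = 64/Re = 64/841.2 = 0.07609 (the turbulent correlation is not needed).
Darcy-Weisbach: ΔP = f(L/D)(ρV²/2) = 0.07609·(84.3/0.255)·(1260·2.33²/2) = 0.07609·330.6·3420 = 8.603e+04 Pa.
ΔP = 8.603e+04 Pa = 86.0 kPa.

ΔP ≈ 86.0 kPa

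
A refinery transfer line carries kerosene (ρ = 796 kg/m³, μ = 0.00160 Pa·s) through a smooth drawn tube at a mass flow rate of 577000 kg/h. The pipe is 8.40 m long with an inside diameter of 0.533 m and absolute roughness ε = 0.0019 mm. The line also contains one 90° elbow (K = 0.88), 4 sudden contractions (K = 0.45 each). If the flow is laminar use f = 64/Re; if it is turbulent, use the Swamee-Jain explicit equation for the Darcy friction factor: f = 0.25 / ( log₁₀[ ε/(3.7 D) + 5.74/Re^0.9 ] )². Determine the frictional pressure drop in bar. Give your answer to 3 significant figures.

ΔP ≈ 0.00945 bar

ṁ = 577000 kg/h = 577000/3600 = 160.3 kg/s.
A = πD²/4 = π(0.533)²/4 = 0.2231 m²; mean velocity V = ṁ/(ρA) = 160.3/(796 · 0.2231) = 0.9024 m/s.
Reynolds number Re = ρVD/μ = 796 · 0.9024 · 0.533 / 0.0016 = 2.393e+05.
Re > 4000 → turbulent. Relative roughness ε/D = 1.9e-06/0.533 = 3.56e-06. Swamee-Jain: f = 0.25/(log₁₀[3.56e-06/3.7 + 5.74/2.393e+05^0.9])² = 0.25/(log₁₀[9.63e-07 + 8.28e-05])² = 0.25/(-4.077)² = 0.01504.
Total minor-loss coefficient ΣK = 1·0.88 + 4·0.45 = 2.68.
ΔP = [f·L/D + ΣK]·(ρV²/2) = [0.01504·8.4/0.533 + 2.68]·(796·0.9024²/2) = [0.237 + 2.68]·324.1 = 945.5 Pa.
ΔP = 945.5 Pa = 0.00945 bar.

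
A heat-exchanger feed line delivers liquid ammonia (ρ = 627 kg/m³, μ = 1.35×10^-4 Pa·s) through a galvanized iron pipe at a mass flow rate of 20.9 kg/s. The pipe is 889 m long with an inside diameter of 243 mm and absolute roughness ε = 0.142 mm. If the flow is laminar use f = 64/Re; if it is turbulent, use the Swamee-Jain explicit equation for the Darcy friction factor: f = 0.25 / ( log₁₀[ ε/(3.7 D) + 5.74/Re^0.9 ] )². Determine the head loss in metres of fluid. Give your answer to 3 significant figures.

A = πD²/4 = π(0.243)²/4 = 0.04638 m²; mean velocity V = ṁ/(ρA) = 20.9/(627 · 0.04638) = 0.7187 m/s.
Reynolds number Re = ρVD/μ = 627 · 0.7187 · 0.243 / 0.000135 = 8.112e+05.
Re > 4000 → turbulent. Relative roughness ε/D = 0.000142/0.243 = 0.000584. Swamee-Jain: f = 0.25/(log₁₀[0.000584/3.7 + 5.74/8.112e+05^0.9])² = 0.25/(log₁₀[0.000158 + 2.76e-05])² = 0.25/(-3.732)² = 0.01795.
Darcy-Weisbach: ΔP = f(L/D)(ρV²/2) = 0.01795·(889/0.243)·(627·0.7187²/2) = 0.01795·3658·162 = 1.064e+04 Pa.
Head loss h_f = ΔP/(ρg) = 1.064e+04/(627·9.81) = 1.73 m.

h_f ≈ 1.73 m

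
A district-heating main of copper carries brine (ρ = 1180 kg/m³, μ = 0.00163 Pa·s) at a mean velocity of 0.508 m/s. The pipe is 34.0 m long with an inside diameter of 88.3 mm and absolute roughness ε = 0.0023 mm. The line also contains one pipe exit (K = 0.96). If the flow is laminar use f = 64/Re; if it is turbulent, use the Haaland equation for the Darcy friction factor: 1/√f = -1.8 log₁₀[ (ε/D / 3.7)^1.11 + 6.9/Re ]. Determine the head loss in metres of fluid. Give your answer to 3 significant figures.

h_f ≈ 0.129 m

Reynolds number Re = ρVD/μ = 1180 · 0.508 · 0.0883 / 0.00163 = 3.247e+04.
Re > 4000 → turbulent. Relative roughness ε/D = 2.3e-06/0.0883 = 2.6e-05. Haaland: 1/√f = -1.8 log₁₀[(2.6e-05/3.7)^1.11 + 6.9/3.247e+04] = -1.8 log₁₀[1.91e-06 + 0.000212] = 6.604, so f = 0.02293.
Total minor-loss coefficient ΣK = 1·0.96 = 0.96.
ΔP = [f·L/D + ΣK]·(ρV²/2) = [0.02293·34/0.0883 + 0.96]·(1180·0.508²/2) = [8.829 + 0.96]·152.3 = 1491 Pa.
Head loss h_f = ΔP/(ρg) = 1491/(1180·9.81) = 0.129 m.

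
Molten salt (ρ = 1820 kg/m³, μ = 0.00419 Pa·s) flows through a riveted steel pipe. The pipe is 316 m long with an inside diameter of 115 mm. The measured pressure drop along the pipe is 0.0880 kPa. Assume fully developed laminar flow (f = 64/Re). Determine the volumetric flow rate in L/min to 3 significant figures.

Q ≈ 17.1 L/min

For laminar flow, f = 64/Re with Re = ρVD/μ, so Darcy-Weisbach reduces to ΔP = 32μLV/D². Solving for V: V = ΔP·D²/(32μL) = 88·(0.115)²/(32·0.00419·316) = 0.02747 m/s.
Check: Re = ρVD/μ = 1820·0.02747·0.115/0.00419 = 1372 < 2300, so the laminar assumption holds.
Q = V·A = 0.02747·(π/4·0.115²) = 0.0002853 m³/s = 17.1 L/min.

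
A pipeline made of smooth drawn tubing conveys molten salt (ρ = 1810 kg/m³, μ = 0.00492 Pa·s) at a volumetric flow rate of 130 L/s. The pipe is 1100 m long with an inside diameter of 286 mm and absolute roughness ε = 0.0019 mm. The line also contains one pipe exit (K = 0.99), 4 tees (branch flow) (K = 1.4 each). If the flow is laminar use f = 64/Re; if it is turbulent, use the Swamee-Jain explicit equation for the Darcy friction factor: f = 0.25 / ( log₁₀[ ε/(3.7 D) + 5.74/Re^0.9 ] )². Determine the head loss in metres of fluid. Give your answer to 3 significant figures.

h_f ≈ 13.7 m

Q = 130 L/s = 130/1000 = 0.13 m³/s.
Cross-sectional area A = πD²/4 = π(0.286)²/4 = 0.06424 m²; mean velocity V = Q/A = 0.13/0.06424 = 2.024 m/s.
Reynolds number Re = ρVD/μ = 1810 · 2.024 · 0.286 / 0.00492 = 2.129e+05.
Re > 4000 → turbulent. Relative roughness ε/D = 1.9e-06/0.286 = 6.64e-06. Swamee-Jain: f = 0.25/(log₁₀[6.64e-06/3.7 + 5.74/2.129e+05^0.9])² = 0.25/(log₁₀[1.8e-06 + 9.19e-05])² = 0.25/(-4.028)² = 0.01541.
Total minor-loss coefficient ΣK = 1·0.99 + 4·1.4 = 6.59.
ΔP = [f·L/D + ΣK]·(ρV²/2) = [0.01541·1100/0.286 + 6.59]·(1810·2.024²/2) = [59.26 + 6.59]·3706 = 2.44e+05 Pa.
Head loss h_f = ΔP/(ρg) = 2.44e+05/(1810·9.81) = 13.7 m.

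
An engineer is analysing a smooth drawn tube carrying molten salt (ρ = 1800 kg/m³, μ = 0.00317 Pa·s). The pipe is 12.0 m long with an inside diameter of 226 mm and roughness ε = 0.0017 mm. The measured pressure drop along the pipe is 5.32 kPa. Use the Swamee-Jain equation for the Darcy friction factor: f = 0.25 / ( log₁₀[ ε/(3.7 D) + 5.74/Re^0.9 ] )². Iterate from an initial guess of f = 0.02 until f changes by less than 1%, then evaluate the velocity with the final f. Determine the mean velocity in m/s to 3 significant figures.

Rearranging Darcy-Weisbach: V = √(2·ΔP·D/(f·L·ρ)). With ε/D = 1.7e-06/0.226 = 7.52e-06, iterate starting from f = 0.02:
  f = 0.02 → V = √(2·5320·0.226/(0.02·12·1800)) = 2.359 m/s; Re = ρVD/μ = 3.028e+05; f → 0.01444
  f = 0.01444 → V = 2.777 m/s; Re = 3.563e+05; f → 0.01402
  f = 0.01402 → V = 2.818 m/s; Re = 3.616e+05; f → 0.01398
Converged (Δf/f < 1%). With the final f = 0.01398: V = √(2·5320·0.226/(0.01398·12·1800)) = 2.822 m/s.

V ≈ 2.82 m/s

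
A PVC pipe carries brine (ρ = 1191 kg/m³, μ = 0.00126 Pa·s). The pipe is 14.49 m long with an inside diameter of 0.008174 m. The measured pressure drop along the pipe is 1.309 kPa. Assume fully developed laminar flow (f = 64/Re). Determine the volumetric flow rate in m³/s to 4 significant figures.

For laminar flow, f = 64/Re with Re = ρVD/μ, so Darcy-Weisbach reduces to ΔP = 32μLV/D². Solving for V: V = ΔP·D²/(32μL) = 1309·(0.008174)²/(32·0.00126·14.49) = 0.1497 m/s.
Check: Re = ρVD/μ = 1191·0.1497·0.008174/0.00126 = 1157 < 2300, so the laminar assumption holds.
Q = V·A = 0.1497·(π/4·0.008174²) = 7.856e-06 m³/s = 7.856×10^-6 m³/s.

Q ≈ 7.856×10^-6 m³/s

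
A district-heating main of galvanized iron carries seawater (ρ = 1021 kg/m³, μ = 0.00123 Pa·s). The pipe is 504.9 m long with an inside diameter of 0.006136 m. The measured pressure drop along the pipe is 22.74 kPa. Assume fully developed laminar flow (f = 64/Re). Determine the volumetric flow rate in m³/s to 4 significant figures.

For laminar flow, f = 64/Re with Re = ρVD/μ, so Darcy-Weisbach reduces to ΔP = 32μLV/D². Solving for V: V = ΔP·D²/(32μL) = 2.274e+04·(0.006136)²/(32·0.00123·504.9) = 0.04308 m/s.
Check: Re = ρVD/μ = 1021·0.04308·0.006136/0.00123 = 219.4 < 2300, so the laminar assumption holds.
Q = V·A = 0.04308·(π/4·0.006136²) = 1.274e-06 m³/s = 1.274×10^-6 m³/s.

Q ≈ 1.274×10^-6 m³/s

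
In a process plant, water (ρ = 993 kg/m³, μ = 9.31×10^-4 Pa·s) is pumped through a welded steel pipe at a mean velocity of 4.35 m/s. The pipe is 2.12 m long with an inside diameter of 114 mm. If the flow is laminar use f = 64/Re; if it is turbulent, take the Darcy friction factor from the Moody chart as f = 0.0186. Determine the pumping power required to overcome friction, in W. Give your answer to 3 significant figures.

Reynolds number Re = ρVD/μ = 993 · 4.35 · 0.114 / 0.000931 = 5.289e+05.
Re > 4000 → turbulent; use the Moody-chart value f = 0.0186.
Darcy-Weisbach: ΔP = f(L/D)(ρV²/2) = 0.0186·(2.12/0.114)·(993·4.35²/2) = 0.0186·18.6·9395 = 3250 Pa.
Q = V·A = 4.35·0.01021 = 0.0444 m³/s.
Pumping power P = QΔP = 0.0444·3250 = 144.3 W = 144 W.

P ≈ 144 W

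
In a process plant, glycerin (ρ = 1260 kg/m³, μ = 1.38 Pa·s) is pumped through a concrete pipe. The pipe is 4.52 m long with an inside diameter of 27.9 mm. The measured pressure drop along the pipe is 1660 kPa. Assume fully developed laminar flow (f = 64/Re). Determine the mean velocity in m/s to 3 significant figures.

For laminar flow, f = 64/Re with Re = ρVD/μ, so Darcy-Weisbach reduces to ΔP = 32μLV/D². Solving for V: V = ΔP·D²/(32μL) = 1.66e+06·(0.0279)²/(32·1.38·4.52) = 6.474 m/s.
Check: Re = ρVD/μ = 1260·6.474·0.0279/1.38 = 164.9 < 2300, so the laminar assumption holds.

V ≈ 6.47 m/s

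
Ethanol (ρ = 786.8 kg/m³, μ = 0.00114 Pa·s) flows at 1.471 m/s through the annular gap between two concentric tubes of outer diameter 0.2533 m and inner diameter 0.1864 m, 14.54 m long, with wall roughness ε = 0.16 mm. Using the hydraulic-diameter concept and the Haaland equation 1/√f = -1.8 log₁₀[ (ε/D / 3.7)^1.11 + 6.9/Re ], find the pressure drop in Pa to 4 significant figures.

ΔP ≈ 4913 Pa

Hydraulic diameter D_h = 4A/P = D_o - D_i = 0.2533 - 0.1864 = 0.0669 m.
Re = ρVD_h/μ = 786.8·1.471·0.0669/0.00114 = 6.792e+04.
ε/D_h = 0.00016/0.0669 = 0.00239; Haaland gives 1/√f = -1.8 log₁₀[0.000288+0.000102] = 6.137, so f = 0.02656.
ΔP = f(L/D_h)(ρV²/2) = 0.02656·14.54/0.0669·851.3 = 4913 Pa.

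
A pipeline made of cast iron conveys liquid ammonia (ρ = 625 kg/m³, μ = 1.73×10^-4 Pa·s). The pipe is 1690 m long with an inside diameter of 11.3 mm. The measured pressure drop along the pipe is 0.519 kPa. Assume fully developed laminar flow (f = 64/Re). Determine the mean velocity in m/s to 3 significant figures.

V ≈ 0.00708 m/s

For laminar flow, f = 64/Re with Re = ρVD/μ, so Darcy-Weisbach reduces to ΔP = 32μLV/D². Solving for V: V = ΔP·D²/(32μL) = 519·(0.0113)²/(32·0.000173·1690) = 0.007083 m/s.
Check: Re = ρVD/μ = 625·0.007083·0.0113/0.000173 = 289.2 < 2300, so the laminar assumption holds.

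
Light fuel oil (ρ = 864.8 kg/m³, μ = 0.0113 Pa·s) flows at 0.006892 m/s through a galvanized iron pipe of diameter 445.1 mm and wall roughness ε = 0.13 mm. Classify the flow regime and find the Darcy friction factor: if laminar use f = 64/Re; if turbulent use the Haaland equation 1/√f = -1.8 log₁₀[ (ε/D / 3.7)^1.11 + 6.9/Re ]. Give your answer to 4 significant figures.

f ≈ 0.2726

Re = ρVD/μ = 864.8·0.006892·0.4451/0.0113 = 234.8.
Re < 2300 → laminar, so f = 64/Re = 0.2726 (roughness is irrelevant in laminar flow).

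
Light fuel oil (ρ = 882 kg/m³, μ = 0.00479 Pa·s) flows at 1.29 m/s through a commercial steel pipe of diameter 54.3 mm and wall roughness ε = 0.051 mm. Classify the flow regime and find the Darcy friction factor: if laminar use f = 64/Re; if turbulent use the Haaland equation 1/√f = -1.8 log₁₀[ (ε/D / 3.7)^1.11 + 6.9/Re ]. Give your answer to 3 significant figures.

Re = ρVD/μ = 882·1.29·0.0543/0.00479 = 1.29e+04.
Re > 4000 → turbulent. ε/D = 5.1e-05/0.0543 = 0.000939; Haaland: 1/√f = -1.8 log₁₀[0.000102 + 0.000535] = 5.752, so f = 0.03022.

f ≈ 0.0302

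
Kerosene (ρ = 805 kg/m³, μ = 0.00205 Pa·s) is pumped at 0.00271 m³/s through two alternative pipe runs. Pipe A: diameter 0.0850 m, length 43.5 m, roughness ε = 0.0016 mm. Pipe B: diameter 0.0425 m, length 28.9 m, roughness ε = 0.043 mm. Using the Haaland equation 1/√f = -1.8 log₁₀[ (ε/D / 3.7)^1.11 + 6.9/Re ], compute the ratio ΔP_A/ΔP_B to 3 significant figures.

ΔP_A/ΔP_B ≈ 0.0505

Pipe A: V = Q/A = 0.00271/0.005675 = 0.4776 m/s; Re = 1.594e+04; ε/D = 1.88e-05; Haaland → f = 0.0273; ΔP_A = f(L/D)(ρV²/2) = 1283 Pa.
Pipe B: V = Q/A = 0.00271/0.001419 = 1.91 m/s; Re = 3.188e+04; ε/D = 0.00101; Haaland → f = 0.02541; ΔP_B = f(L/D)(ρV²/2) = 2.538e+04 Pa.
ΔP_A/ΔP_B = 1283/2.538e+04 = 0.0505.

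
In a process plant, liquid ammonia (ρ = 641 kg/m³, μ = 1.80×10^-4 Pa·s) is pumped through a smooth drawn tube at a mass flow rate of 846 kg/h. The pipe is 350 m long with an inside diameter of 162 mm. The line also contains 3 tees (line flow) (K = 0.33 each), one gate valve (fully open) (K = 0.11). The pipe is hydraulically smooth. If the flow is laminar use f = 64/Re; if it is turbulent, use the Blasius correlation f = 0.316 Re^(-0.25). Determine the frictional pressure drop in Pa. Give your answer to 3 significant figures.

ΔP ≈ 6.99 Pa

ṁ = 846 kg/h = 846/3600 = 0.235 kg/s.
A = πD²/4 = π(0.162)²/4 = 0.02061 m²; mean velocity V = ṁ/(ρA) = 0.235/(641 · 0.02061) = 0.01779 m/s.
Reynolds number Re = ρVD/μ = 641 · 0.01779 · 0.162 / 0.00018 = 1.026e+04.
Re > 4000 → turbulent. Smooth-pipe (Blasius): f = 0.316 Re^(-0.25) = 0.316/(1.026e+04)^0.25 = 0.0314.
Total minor-loss coefficient ΣK = 3·0.33 + 1·0.11 = 1.1.
ΔP = [f·L/D + ΣK]·(ρV²/2) = [0.0314·350/0.162 + 1.1]·(641·0.01779²/2) = [67.83 + 1.1]·0.1014 = 6.989 Pa.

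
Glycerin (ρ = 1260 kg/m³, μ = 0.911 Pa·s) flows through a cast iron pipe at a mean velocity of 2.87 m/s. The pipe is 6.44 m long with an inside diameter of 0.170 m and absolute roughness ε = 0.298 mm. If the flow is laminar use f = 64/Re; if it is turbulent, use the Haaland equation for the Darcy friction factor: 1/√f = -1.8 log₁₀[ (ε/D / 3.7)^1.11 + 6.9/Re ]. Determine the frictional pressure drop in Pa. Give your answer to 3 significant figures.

ΔP ≈ 18600 Pa

Reynolds number Re = ρVD/μ = 1260 · 2.87 · 0.17 / 0.911 = 674.8.
Re < 2300 → laminar flow, so f = 64/Re = 64/674.8 = 0.09484 (the turbulent correlation is not needed).
Darcy-Weisbach: ΔP = f(L/D)(ρV²/2) = 0.09484·(6.44/0.17)·(1260·2.87²/2) = 0.09484·37.88·5189 = 1.864e+04 Pa.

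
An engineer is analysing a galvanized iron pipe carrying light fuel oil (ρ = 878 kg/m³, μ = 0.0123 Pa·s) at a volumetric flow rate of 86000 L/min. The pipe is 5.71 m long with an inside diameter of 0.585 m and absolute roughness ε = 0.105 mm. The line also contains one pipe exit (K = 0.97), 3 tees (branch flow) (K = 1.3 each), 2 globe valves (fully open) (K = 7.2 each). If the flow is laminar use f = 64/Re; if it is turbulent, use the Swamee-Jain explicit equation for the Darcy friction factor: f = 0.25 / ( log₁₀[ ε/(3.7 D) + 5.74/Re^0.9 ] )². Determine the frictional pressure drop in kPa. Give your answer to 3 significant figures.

Q = 86000 L/min = 86000/60000 = 1.433 m³/s.
Cross-sectional area A = πD²/4 = π(0.585)²/4 = 0.2688 m²; mean velocity V = Q/A = 1.433/0.2688 = 5.333 m/s.
Reynolds number Re = ρVD/μ = 878 · 5.333 · 0.585 / 0.0123 = 2.227e+05.
Re > 4000 → turbulent. Relative roughness ε/D = 0.000105/0.585 = 0.000179. Swamee-Jain: f = 0.25/(log₁₀[0.000179/3.7 + 5.74/2.227e+05^0.9])² = 0.25/(log₁₀[4.85e-05 + 8.83e-05])² = 0.25/(-3.864)² = 0.01675.
Total minor-loss coefficient ΣK = 1·0.97 + 3·1.3 + 2·7.2 = 19.3.
ΔP = [f·L/D + ΣK]·(ρV²/2) = [0.01675·5.71/0.585 + 19.3]·(878·5.333²/2) = [0.1634 + 19.3]·1.248e+04 = 2.426e+05 Pa.
ΔP = 2.426e+05 Pa = 243 kPa.

ΔP ≈ 243 kPa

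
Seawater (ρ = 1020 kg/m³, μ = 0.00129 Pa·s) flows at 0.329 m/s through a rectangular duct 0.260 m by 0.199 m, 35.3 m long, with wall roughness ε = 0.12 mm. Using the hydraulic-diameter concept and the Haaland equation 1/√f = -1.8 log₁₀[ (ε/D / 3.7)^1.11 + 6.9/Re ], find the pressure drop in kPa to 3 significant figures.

ΔP ≈ 0.188 kPa

Hydraulic diameter D_h = 4A/P = 4·(0.26·0.199)/(2·(0.26+0.199)) = 0.207/0.918 = 0.2254 m.
Re = ρVD_h/μ = 1020·0.329·0.2254/0.00129 = 5.865e+04.
ε/D_h = 0.00012/0.2254 = 0.000532; Haaland gives 1/√f = -1.8 log₁₀[5.44e-05+0.000118] = 6.776, so f = 0.02178.
ΔP = f(L/D_h)(ρV²/2) = 0.02178·35.3/0.2254·55.2 = 188.3 Pa.
ΔP = 0.188 kPa.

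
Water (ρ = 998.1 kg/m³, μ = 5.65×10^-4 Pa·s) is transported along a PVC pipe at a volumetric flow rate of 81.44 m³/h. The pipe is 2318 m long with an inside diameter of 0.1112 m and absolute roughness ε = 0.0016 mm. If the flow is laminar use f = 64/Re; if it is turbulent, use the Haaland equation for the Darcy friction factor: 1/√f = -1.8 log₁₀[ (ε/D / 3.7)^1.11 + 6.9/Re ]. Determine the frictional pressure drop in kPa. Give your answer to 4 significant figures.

ΔP ≈ 758.0 kPa

Q = 81.44 m³/h = 81.44/3600 = 0.02262 m³/s.
Cross-sectional area A = πD²/4 = π(0.1112)²/4 = 0.009712 m²; mean velocity V = Q/A = 0.02262/0.009712 = 2.329 m/s.
Reynolds number Re = ρVD/μ = 998.1 · 2.329 · 0.1112 / 0.000565 = 4.576e+05.
Re > 4000 → turbulent. Relative roughness ε/D = 1.6e-06/0.1112 = 1.44e-05. Haaland: 1/√f = -1.8 log₁₀[(1.44e-05/3.7)^1.11 + 6.9/4.576e+05] = -1.8 log₁₀[9.88e-07 + 1.51e-05] = 8.629, so f = 0.01343.
Darcy-Weisbach: ΔP = f(L/D)(ρV²/2) = 0.01343·(2318/0.1112)·(998.1·2.329²/2) = 0.01343·2.085e+04·2708 = 7.58e+05 Pa.
ΔP = 7.58e+05 Pa = 758.0 kPa.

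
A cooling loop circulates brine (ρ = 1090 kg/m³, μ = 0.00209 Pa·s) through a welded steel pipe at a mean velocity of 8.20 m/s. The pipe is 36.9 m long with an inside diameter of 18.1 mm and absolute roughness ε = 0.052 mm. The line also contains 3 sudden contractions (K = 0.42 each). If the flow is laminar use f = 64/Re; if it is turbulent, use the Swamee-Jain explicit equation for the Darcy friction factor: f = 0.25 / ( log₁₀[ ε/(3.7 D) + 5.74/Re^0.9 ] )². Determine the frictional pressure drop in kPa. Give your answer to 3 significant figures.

Reynolds number Re = ρVD/μ = 1090 · 8.2 · 0.0181 / 0.00209 = 7.741e+04.
Re > 4000 → turbulent. Relative roughness ε/D = 5.2e-05/0.0181 = 0.00287. Swamee-Jain: f = 0.25/(log₁₀[0.00287/3.7 + 5.74/7.741e+04^0.9])² = 0.25/(log₁₀[0.000776 + 0.000229])² = 0.25/(-2.998)² = 0.02782.
Total minor-loss coefficient ΣK = 3·0.42 = 1.26.
ΔP = [f·L/D + ΣK]·(ρV²/2) = [0.02782·36.9/0.0181 + 1.26]·(1090·8.2²/2) = [56.71 + 1.26]·3.665e+04 = 2.124e+06 Pa.
ΔP = 2.124e+06 Pa = 2120 kPa.

ΔP ≈ 2120 kPa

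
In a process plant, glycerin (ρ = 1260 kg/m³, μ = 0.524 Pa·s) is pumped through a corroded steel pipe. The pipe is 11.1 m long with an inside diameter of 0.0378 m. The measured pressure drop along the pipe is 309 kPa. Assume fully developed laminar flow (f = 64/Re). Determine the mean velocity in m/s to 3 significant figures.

For laminar flow, f = 64/Re with Re = ρVD/μ, so Darcy-Weisbach reduces to ΔP = 32μLV/D². Solving for V: V = ΔP·D²/(32μL) = 3.09e+05·(0.0378)²/(32·0.524·11.1) = 2.372 m/s.
Check: Re = ρVD/μ = 1260·2.372·0.0378/0.524 = 215.6 < 2300, so the laminar assumption holds.

V ≈ 2.37 m/s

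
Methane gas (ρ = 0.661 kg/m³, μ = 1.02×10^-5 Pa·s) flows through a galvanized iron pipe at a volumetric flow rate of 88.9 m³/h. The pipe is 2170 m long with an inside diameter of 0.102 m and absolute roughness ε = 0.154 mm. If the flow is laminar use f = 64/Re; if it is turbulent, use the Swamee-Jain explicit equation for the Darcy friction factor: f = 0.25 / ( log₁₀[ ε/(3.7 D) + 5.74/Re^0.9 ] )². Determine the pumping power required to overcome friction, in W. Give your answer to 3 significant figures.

Q = 88.9 m³/h = 88.9/3600 = 0.02469 m³/s.
Cross-sectional area A = πD²/4 = π(0.102)²/4 = 0.008171 m²; mean velocity V = Q/A = 0.02469/0.008171 = 3.022 m/s.
Reynolds number Re = ρVD/μ = 0.661 · 3.022 · 0.102 / 1.02e-05 = 1.998e+04.
Re > 4000 → turbulent. Relative roughness ε/D = 0.000154/0.102 = 0.00151. Swamee-Jain: f = 0.25/(log₁₀[0.00151/3.7 + 5.74/1.998e+04^0.9])² = 0.25/(log₁₀[0.000408 + 0.000773])² = 0.25/(-2.928)² = 0.02917.
Darcy-Weisbach: ΔP = f(L/D)(ρV²/2) = 0.02917·(2170/0.102)·(0.661·3.022²/2) = 0.02917·2.127e+04·3.018 = 1873 Pa.
Pumping power P = QΔP = 0.02469·1873 = 46.26 W = 46.3 W.

P ≈ 46.3 W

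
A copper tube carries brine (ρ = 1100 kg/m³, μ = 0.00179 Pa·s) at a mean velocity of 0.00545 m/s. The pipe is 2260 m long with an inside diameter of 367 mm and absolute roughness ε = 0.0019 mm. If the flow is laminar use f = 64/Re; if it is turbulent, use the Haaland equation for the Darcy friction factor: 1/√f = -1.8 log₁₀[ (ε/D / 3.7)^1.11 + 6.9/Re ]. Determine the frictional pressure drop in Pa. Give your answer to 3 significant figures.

Reynolds number Re = ρVD/μ = 1100 · 0.00545 · 0.367 / 0.00179 = 1229.
Re < 2300 → laminar flow, so f = 64/Re = 64/1229 = 0.05207 (the turbulent correlation is not needed).
Darcy-Weisbach: ΔP = f(L/D)(ρV²/2) = 0.05207·(2260/0.367)·(1100·0.00545²/2) = 0.05207·6158·0.01634 = 5.238 Pa.

ΔP ≈ 5.24 Pa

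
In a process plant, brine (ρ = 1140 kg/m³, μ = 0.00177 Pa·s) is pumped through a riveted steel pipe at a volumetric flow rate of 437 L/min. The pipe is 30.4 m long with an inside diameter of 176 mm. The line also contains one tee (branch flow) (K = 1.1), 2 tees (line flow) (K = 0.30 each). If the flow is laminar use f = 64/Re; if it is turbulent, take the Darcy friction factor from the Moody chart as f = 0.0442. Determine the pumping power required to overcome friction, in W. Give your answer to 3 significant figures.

P ≈ 3.47 W

Q = 437 L/min = 437/60000 = 0.007283 m³/s.
Cross-sectional area A = πD²/4 = π(0.176)²/4 = 0.02433 m²; mean velocity V = Q/A = 0.007283/0.02433 = 0.2994 m/s.
Reynolds number Re = ρVD/μ = 1140 · 0.2994 · 0.176 / 0.00177 = 3.394e+04.
Re > 4000 → turbulent; use the Moody-chart value f = 0.0442.
Total minor-loss coefficient ΣK = 1·1.1 + 2·0.3 = 1.7.
ΔP = [f·L/D + ΣK]·(ρV²/2) = [0.0442·30.4/0.176 + 1.7]·(1140·0.2994²/2) = [7.635 + 1.7]·51.09 = 476.9 Pa.
Pumping power P = QΔP = 0.007283·476.9 = 3.473 W = 3.47 W.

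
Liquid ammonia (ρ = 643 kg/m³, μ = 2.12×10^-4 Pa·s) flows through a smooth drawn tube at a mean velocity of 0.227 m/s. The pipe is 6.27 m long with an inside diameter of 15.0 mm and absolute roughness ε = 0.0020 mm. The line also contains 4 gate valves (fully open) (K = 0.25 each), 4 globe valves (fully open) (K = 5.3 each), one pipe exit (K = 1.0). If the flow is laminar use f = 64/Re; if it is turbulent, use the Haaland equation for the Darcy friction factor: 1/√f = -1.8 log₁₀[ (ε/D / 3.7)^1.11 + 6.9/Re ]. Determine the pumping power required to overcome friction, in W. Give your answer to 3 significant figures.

P ≈ 0.0240 W

Reynolds number Re = ρVD/μ = 643 · 0.227 · 0.015 / 0.000212 = 1.033e+04.
Re > 4000 → turbulent. Relative roughness ε/D = 2e-06/0.015 = 0.000133. Haaland: 1/√f = -1.8 log₁₀[(0.000133/3.7)^1.11 + 6.9/1.033e+04] = -1.8 log₁₀[1.17e-05 + 0.000668] = 5.702, so f = 0.03076.
Total minor-loss coefficient ΣK = 4·0.25 + 4·5.3 + 1·1 = 23.2.
ΔP = [f·L/D + ΣK]·(ρV²/2) = [0.03076·6.27/0.015 + 23.2]·(643·0.227²/2) = [12.86 + 23.2]·16.57 = 597.4 Pa.
Q = V·A = 0.227·0.0001767 = 4.011e-05 m³/s.
Pumping power P = QΔP = 4.011e-05·597.4 = 0.02396 W = 0.0240 W.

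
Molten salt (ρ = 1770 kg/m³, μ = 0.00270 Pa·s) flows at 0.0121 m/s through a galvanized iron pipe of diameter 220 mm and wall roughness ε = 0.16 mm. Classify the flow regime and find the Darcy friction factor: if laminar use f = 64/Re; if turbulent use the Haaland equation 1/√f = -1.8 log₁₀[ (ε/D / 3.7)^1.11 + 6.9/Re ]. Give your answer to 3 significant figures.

f ≈ 0.0367

Re = ρVD/μ = 1770·0.0121·0.22/0.0027 = 1745.
Re < 2300 → laminar, so f = 64/Re = 0.03667 (roughness is irrelevant in laminar flow).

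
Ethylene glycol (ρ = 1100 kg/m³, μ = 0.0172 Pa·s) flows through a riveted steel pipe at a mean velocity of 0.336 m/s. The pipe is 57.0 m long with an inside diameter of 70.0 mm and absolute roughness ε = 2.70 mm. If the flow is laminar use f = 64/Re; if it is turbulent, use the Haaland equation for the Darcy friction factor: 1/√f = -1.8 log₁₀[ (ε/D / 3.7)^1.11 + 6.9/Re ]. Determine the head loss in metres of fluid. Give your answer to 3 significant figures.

Reynolds number Re = ρVD/μ = 1100 · 0.336 · 0.07 / 0.0172 = 1504.
Re < 2300 → laminar flow, so f = 64/Re = 64/1504 = 0.04255 (the turbulent correlation is not needed).
Darcy-Weisbach: ΔP = f(L/D)(ρV²/2) = 0.04255·(57/0.07)·(1100·0.336²/2) = 0.04255·814.3·62.09 = 2151 Pa.
Head loss h_f = ΔP/(ρg) = 2151/(1100·9.81) = 0.199 m.

h_f ≈ 0.199 m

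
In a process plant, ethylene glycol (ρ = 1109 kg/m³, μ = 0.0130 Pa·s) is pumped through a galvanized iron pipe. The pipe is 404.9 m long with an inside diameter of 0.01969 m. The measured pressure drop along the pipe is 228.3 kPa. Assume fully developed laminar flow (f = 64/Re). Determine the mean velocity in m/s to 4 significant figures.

For laminar flow, f = 64/Re with Re = ρVD/μ, so Darcy-Weisbach reduces to ΔP = 32μLV/D². Solving for V: V = ΔP·D²/(32μL) = 2.283e+05·(0.01969)²/(32·0.013·404.9) = 0.5255 m/s.
Check: Re = ρVD/μ = 1109·0.5255·0.01969/0.013 = 882.7 < 2300, so the laminar assumption holds.

V ≈ 0.5255 m/s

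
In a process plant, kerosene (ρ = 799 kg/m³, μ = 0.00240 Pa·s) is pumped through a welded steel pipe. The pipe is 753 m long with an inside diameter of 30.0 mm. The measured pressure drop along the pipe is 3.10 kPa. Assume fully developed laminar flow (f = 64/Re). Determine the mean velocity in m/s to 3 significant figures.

V ≈ 0.0482 m/s

For laminar flow, f = 64/Re with Re = ρVD/μ, so Darcy-Weisbach reduces to ΔP = 32μLV/D². Solving for V: V = ΔP·D²/(32μL) = 3100·(0.03)²/(32·0.0024·753) = 0.04824 m/s.
Check: Re = ρVD/μ = 799·0.04824·0.03/0.0024 = 481.8 < 2300, so the laminar assumption holds.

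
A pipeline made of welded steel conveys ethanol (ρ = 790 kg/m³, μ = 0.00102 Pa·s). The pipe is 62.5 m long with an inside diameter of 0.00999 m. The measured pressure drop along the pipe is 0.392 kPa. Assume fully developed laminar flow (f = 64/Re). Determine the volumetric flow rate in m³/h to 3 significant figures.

Q ≈ 0.00541 m³/h

For laminar flow, f = 64/Re with Re = ρVD/μ, so Darcy-Weisbach reduces to ΔP = 32μLV/D². Solving for V: V = ΔP·D²/(32μL) = 392·(0.00999)²/(32·0.00102·62.5) = 0.01918 m/s.
Check: Re = ρVD/μ = 790·0.01918·0.00999/0.00102 = 148.4 < 2300, so the laminar assumption holds.
Q = V·A = 0.01918·(π/4·0.00999²) = 1.503e-06 m³/s = 0.00541 m³/h.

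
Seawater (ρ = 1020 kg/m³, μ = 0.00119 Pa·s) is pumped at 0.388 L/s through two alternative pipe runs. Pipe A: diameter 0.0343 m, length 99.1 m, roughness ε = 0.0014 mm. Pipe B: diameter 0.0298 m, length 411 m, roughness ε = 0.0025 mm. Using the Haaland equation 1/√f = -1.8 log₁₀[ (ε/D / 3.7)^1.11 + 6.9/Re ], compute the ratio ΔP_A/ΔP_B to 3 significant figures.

Pipe A: V = Q/A = 0.000388/0.000924 = 0.4199 m/s; Re = 1.235e+04; ε/D = 4.08e-05; Haaland → f = 0.02922; ΔP_A = f(L/D)(ρV²/2) = 7591 Pa.
Pipe B: V = Q/A = 0.000388/0.0006975 = 0.5563 m/s; Re = 1.421e+04; ε/D = 8.39e-05; Haaland → f = 0.02821; ΔP_B = f(L/D)(ρV²/2) = 6.141e+04 Pa.
ΔP_A/ΔP_B = 7591/6.141e+04 = 0.124.

ΔP_A/ΔP_B ≈ 0.124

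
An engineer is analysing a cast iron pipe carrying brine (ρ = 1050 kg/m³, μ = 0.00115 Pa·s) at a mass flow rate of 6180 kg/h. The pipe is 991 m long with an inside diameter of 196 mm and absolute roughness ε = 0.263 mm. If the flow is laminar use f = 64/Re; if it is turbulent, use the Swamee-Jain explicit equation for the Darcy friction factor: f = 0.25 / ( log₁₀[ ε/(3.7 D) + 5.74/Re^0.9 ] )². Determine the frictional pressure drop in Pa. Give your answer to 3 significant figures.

ΔP ≈ 261 Pa

ṁ = 6180 kg/h = 6180/3600 = 1.717 kg/s.
A = πD²/4 = π(0.196)²/4 = 0.03017 m²; mean velocity V = ṁ/(ρA) = 1.717/(1050 · 0.03017) = 0.05419 m/s.
Reynolds number Re = ρVD/μ = 1050 · 0.05419 · 0.196 / 0.00115 = 9697.
Re > 4000 → turbulent. Relative roughness ε/D = 0.000263/0.196 = 0.00134. Swamee-Jain: f = 0.25/(log₁₀[0.00134/3.7 + 5.74/9697^0.9])² = 0.25/(log₁₀[0.000363 + 0.00148])² = 0.25/(-2.734)² = 0.03345.
Darcy-Weisbach: ΔP = f(L/D)(ρV²/2) = 0.03345·(991/0.196)·(1050·0.05419²/2) = 0.03345·5056·1.542 = 260.7 Pa.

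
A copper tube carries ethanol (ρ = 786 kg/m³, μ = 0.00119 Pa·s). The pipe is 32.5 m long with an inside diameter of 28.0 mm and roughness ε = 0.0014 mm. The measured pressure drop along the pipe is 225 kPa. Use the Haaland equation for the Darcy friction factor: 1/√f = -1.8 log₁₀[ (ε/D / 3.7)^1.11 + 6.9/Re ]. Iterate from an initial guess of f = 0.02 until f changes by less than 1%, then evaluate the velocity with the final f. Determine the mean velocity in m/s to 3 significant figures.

V ≈ 5.21 m/s

Rearranging Darcy-Weisbach: V = √(2·ΔP·D/(f·L·ρ)). With ε/D = 1.4e-06/0.028 = 5e-05, iterate starting from f = 0.02:
  f = 0.02 → V = √(2·2.25e+05·0.028/(0.02·32.5·786)) = 4.966 m/s; Re = ρVD/μ = 9.184e+04; f → 0.01834
  f = 0.01834 → V = 5.186 m/s; Re = 9.59e+04; f → 0.01818
Converged (Δf/f < 1%). With the final f = 0.01818: V = √(2·2.25e+05·0.028/(0.01818·32.5·786)) = 5.208 m/s.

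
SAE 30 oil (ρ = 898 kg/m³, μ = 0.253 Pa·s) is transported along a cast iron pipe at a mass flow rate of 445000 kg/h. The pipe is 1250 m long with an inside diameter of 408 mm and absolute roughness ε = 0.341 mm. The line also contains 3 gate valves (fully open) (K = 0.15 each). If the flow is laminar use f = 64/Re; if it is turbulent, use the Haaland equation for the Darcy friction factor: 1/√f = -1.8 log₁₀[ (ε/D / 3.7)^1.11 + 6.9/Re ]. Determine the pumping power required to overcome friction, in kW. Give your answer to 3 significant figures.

P ≈ 8.84 kW

ṁ = 445000 kg/h = 445000/3600 = 123.6 kg/s.
A = πD²/4 = π(0.408)²/4 = 0.1307 m²; mean velocity V = ṁ/(ρA) = 123.6/(898 · 0.1307) = 1.053 m/s.
Reynolds number Re = ρVD/μ = 898 · 1.053 · 0.408 / 0.253 = 1525.
Re < 2300 → laminar flow, so f = 64/Re = 64/1525 = 0.04198 (the turbulent correlation is not needed).
Total minor-loss coefficient ΣK = 3·0.15 = 0.45.
ΔP = [f·L/D + ΣK]·(ρV²/2) = [0.04198·1250/0.408 + 0.45]·(898·1.053²/2) = [128.6 + 0.45]·497.7 = 6.423e+04 Pa.
Q = ṁ/ρ = 123.6/898 = 0.1377 m³/s.
Pumping power P = QΔP = 0.1377·6.423e+04 = 8842 W = 8.84 kW.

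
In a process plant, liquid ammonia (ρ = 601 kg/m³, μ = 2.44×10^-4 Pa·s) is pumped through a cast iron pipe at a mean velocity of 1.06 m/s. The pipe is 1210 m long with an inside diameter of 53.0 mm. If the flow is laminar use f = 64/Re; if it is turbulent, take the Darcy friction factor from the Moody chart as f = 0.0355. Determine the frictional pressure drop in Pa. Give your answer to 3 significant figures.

ΔP ≈ 274000 Pa

Reynolds number Re = ρVD/μ = 601 · 1.06 · 0.053 / 0.000244 = 1.384e+05.
Re > 4000 → turbulent; use the Moody-chart value f = 0.0355.
Darcy-Weisbach: ΔP = f(L/D)(ρV²/2) = 0.0355·(1210/0.053)·(601·1.06²/2) = 0.0355·2.283e+04·337.6 = 2.736e+05 Pa.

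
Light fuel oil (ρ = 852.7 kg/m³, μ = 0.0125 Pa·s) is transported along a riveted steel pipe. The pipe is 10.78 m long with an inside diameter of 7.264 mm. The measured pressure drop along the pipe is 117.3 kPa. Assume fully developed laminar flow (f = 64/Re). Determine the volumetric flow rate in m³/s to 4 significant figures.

Q ≈ 5.949×10^-5 m³/s

For laminar flow, f = 64/Re with Re = ρVD/μ, so Darcy-Weisbach reduces to ΔP = 32μLV/D². Solving for V: V = ΔP·D²/(32μL) = 1.173e+05·(0.007264)²/(32·0.0125·10.78) = 1.435 m/s.
Check: Re = ρVD/μ = 852.7·1.435·0.007264/0.0125 = 711.3 < 2300, so the laminar assumption holds.
Q = V·A = 1.435·(π/4·0.007264²) = 5.949e-05 m³/s = 5.949×10^-5 m³/s.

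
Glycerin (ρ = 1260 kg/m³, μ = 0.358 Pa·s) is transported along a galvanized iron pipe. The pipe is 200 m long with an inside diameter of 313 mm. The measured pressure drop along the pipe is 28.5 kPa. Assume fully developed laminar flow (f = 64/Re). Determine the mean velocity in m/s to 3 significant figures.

For laminar flow, f = 64/Re with Re = ρVD/μ, so Darcy-Weisbach reduces to ΔP = 32μLV/D². Solving for V: V = ΔP·D²/(32μL) = 2.85e+04·(0.313)²/(32·0.358·200) = 1.219 m/s.
Check: Re = ρVD/μ = 1260·1.219·0.313/0.358 = 1342 < 2300, so the laminar assumption holds.

V ≈ 1.22 m/s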